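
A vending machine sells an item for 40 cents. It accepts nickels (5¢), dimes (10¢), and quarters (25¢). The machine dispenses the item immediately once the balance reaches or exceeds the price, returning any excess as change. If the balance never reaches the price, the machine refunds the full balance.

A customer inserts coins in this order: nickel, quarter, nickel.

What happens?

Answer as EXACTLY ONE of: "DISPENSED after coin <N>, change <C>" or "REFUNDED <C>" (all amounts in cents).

Answer: REFUNDED 35

Derivation:
Price: 40¢
Coin 1 (nickel, 5¢): balance = 5¢
Coin 2 (quarter, 25¢): balance = 30¢
Coin 3 (nickel, 5¢): balance = 35¢
All coins inserted, balance 35¢ < price 40¢ → REFUND 35¢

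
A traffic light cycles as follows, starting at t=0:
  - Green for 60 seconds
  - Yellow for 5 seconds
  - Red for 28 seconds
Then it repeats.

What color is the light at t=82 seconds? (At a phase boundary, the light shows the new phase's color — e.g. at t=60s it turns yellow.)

Answer: red

Derivation:
Cycle length = 60 + 5 + 28 = 93s
t = 82, phase_t = 82 mod 93 = 82
82 >= 65 → RED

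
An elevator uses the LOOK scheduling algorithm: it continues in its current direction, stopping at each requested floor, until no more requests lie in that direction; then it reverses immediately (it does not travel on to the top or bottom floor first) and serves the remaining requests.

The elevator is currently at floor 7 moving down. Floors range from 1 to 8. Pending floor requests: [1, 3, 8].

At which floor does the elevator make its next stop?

Current floor: 7, direction: down
Requests above: [8]
Requests below: [1, 3]
Moving down and requests lie below → nearest below is max([1, 3]) = 3

Answer: 3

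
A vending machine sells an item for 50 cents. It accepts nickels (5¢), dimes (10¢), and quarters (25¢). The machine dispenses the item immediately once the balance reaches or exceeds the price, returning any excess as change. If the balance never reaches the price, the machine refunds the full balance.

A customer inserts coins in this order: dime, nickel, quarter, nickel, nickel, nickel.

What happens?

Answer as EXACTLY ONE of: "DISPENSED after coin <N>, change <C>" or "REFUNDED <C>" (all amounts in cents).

Answer: DISPENSED after coin 5, change 0

Derivation:
Price: 50¢
Coin 1 (dime, 10¢): balance = 10¢
Coin 2 (nickel, 5¢): balance = 15¢
Coin 3 (quarter, 25¢): balance = 40¢
Coin 4 (nickel, 5¢): balance = 45¢
Coin 5 (nickel, 5¢): balance = 50¢
  → balance >= price → DISPENSE, change = 50 - 50 = 0¢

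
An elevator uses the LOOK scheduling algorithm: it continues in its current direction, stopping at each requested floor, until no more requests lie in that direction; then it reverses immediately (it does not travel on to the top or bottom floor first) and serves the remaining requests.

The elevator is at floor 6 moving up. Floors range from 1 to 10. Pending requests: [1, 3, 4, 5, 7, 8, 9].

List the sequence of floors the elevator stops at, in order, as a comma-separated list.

Answer: 7, 8, 9, 5, 4, 3, 1

Derivation:
Current: 6, moving UP
Serve above first (ascending): [7, 8, 9]
Then reverse, serve below (descending): [5, 4, 3, 1]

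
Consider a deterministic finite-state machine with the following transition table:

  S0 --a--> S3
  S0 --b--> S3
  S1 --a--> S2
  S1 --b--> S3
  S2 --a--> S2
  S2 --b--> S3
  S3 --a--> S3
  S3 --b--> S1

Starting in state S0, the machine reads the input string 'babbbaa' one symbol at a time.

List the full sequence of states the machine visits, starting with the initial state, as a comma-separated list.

Start: S0
  read 'b': S0 --b--> S3
  read 'a': S3 --a--> S3
  read 'b': S3 --b--> S1
  read 'b': S1 --b--> S3
  read 'b': S3 --b--> S1
  read 'a': S1 --a--> S2
  read 'a': S2 --a--> S2

Answer: S0, S3, S3, S1, S3, S1, S2, S2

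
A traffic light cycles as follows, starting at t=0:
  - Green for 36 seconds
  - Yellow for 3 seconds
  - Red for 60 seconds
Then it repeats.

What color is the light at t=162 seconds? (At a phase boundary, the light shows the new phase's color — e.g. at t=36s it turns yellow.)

Cycle length = 36 + 3 + 60 = 99s
t = 162, phase_t = 162 mod 99 = 63
63 >= 39 → RED

Answer: red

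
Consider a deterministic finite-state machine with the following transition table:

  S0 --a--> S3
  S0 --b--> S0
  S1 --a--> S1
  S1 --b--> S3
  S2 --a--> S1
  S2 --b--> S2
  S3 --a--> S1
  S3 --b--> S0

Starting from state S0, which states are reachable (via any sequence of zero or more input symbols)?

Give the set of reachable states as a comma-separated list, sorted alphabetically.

BFS from S0:
  visit S0: S0--a-->S3 (new), S0--b-->S0 (seen)
  visit S3: S3--a-->S1 (new), S3--b-->S0 (seen)
  visit S1: S1--a-->S1 (seen), S1--b-->S3 (seen)

Answer: S0, S1, S3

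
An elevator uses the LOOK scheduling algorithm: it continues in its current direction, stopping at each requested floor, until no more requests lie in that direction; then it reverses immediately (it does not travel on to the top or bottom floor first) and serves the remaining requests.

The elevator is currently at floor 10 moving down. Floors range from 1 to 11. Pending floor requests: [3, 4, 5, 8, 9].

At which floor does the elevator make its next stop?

Answer: 9

Derivation:
Current floor: 10, direction: down
Requests above: []
Requests below: [3, 4, 5, 8, 9]
Moving down and requests lie below → nearest below is max([3, 4, 5, 8, 9]) = 9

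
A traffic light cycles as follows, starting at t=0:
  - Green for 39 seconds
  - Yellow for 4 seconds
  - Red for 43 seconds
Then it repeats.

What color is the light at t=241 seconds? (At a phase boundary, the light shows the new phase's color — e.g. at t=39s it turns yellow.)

Cycle length = 39 + 4 + 43 = 86s
t = 241, phase_t = 241 mod 86 = 69
69 >= 43 → RED

Answer: red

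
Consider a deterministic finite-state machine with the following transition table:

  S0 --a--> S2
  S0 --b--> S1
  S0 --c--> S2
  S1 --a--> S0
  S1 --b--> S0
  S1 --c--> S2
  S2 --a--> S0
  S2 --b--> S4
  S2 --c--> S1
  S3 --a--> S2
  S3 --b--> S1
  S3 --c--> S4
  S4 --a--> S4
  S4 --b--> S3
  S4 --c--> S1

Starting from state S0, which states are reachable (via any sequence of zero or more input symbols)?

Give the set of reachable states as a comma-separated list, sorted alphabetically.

BFS from S0:
  visit S0: S0--a-->S2 (new), S0--b-->S1 (new), S0--c-->S2 (seen)
  visit S2: S2--a-->S0 (seen), S2--b-->S4 (new), S2--c-->S1 (seen)
  visit S1: S1--a-->S0 (seen), S1--b-->S0 (seen), S1--c-->S2 (seen)
  visit S4: S4--a-->S4 (seen), S4--b-->S3 (new), S4--c-->S1 (seen)
  visit S3: S3--a-->S2 (seen), S3--b-->S1 (seen), S3--c-->S4 (seen)

Answer: S0, S1, S2, S3, S4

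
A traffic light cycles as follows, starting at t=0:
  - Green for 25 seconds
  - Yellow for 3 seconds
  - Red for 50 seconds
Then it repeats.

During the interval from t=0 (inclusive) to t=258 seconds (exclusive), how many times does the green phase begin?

Answer: 4

Derivation:
Cycle = 25+3+50 = 78s
green phase starts at t = k*78 + 0 for k=0,1,2,...
Need k*78+0 < 258 → k < 3.308
k ∈ {0, ..., 3} → 4 starts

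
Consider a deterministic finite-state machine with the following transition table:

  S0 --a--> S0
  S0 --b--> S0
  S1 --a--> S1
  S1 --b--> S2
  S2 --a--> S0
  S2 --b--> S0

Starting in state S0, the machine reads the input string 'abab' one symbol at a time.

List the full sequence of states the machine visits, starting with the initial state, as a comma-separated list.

Start: S0
  read 'a': S0 --a--> S0
  read 'b': S0 --b--> S0
  read 'a': S0 --a--> S0
  read 'b': S0 --b--> S0

Answer: S0, S0, S0, S0, S0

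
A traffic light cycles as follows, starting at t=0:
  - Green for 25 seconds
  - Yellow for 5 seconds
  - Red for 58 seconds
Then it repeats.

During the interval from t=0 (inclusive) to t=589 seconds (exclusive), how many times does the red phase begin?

Cycle = 25+5+58 = 88s
red phase starts at t = k*88 + 30 for k=0,1,2,...
Need k*88+30 < 589 → k < 6.352
k ∈ {0, ..., 6} → 7 starts

Answer: 7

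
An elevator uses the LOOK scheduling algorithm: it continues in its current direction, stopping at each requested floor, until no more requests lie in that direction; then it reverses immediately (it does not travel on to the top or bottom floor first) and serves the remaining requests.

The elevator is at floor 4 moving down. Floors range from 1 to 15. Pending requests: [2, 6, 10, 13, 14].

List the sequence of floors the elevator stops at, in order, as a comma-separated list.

Current: 4, moving DOWN
Serve below first (descending): [2]
Then reverse, serve above (ascending): [6, 10, 13, 14]

Answer: 2, 6, 10, 13, 14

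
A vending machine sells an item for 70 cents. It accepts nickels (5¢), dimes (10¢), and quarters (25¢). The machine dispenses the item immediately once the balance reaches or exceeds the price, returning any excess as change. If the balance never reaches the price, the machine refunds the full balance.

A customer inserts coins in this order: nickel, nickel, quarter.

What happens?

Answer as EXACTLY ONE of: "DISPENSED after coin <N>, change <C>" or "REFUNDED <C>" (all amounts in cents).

Price: 70¢
Coin 1 (nickel, 5¢): balance = 5¢
Coin 2 (nickel, 5¢): balance = 10¢
Coin 3 (quarter, 25¢): balance = 35¢
All coins inserted, balance 35¢ < price 70¢ → REFUND 35¢

Answer: REFUNDED 35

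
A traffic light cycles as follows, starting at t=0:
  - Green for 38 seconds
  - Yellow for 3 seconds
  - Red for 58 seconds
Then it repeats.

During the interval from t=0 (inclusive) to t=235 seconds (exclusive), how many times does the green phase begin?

Cycle = 38+3+58 = 99s
green phase starts at t = k*99 + 0 for k=0,1,2,...
Need k*99+0 < 235 → k < 2.374
k ∈ {0, ..., 2} → 3 starts

Answer: 3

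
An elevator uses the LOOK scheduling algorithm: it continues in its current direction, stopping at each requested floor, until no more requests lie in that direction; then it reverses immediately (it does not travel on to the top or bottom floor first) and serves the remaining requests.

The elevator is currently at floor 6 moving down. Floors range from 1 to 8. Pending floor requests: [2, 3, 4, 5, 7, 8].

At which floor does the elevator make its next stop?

Answer: 5

Derivation:
Current floor: 6, direction: down
Requests above: [7, 8]
Requests below: [2, 3, 4, 5]
Moving down and requests lie below → nearest below is max([2, 3, 4, 5]) = 5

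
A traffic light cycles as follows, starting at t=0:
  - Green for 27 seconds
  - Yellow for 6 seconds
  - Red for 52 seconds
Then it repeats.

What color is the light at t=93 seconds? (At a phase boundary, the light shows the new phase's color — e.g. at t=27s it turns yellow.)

Cycle length = 27 + 6 + 52 = 85s
t = 93, phase_t = 93 mod 85 = 8
8 < 27 (green end) → GREEN

Answer: green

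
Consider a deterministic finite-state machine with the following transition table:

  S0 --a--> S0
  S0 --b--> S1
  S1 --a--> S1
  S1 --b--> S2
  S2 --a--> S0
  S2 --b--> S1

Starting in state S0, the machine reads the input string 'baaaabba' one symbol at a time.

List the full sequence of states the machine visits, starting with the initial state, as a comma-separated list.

Answer: S0, S1, S1, S1, S1, S1, S2, S1, S1

Derivation:
Start: S0
  read 'b': S0 --b--> S1
  read 'a': S1 --a--> S1
  read 'a': S1 --a--> S1
  read 'a': S1 --a--> S1
  read 'a': S1 --a--> S1
  read 'b': S1 --b--> S2
  read 'b': S2 --b--> S1
  read 'a': S1 --a--> S1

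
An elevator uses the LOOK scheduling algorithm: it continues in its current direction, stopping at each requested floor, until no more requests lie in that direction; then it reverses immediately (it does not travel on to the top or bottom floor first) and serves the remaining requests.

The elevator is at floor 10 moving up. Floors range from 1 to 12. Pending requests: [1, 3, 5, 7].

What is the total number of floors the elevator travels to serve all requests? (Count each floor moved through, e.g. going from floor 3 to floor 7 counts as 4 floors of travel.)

Answer: 9

Derivation:
Start at floor 10 moving up, LOOK stop order: [7, 5, 3, 1]
  10 → 7: |7-10| = 3, total = 3
  7 → 5: |5-7| = 2, total = 5
  5 → 3: |3-5| = 2, total = 7
  3 → 1: |1-3| = 2, total = 9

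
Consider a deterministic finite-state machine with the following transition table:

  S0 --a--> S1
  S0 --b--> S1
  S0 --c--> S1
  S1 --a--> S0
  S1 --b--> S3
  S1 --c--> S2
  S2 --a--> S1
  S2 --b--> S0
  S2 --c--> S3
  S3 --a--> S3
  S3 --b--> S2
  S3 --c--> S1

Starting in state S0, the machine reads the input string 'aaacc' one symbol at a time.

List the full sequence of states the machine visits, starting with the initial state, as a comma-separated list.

Start: S0
  read 'a': S0 --a--> S1
  read 'a': S1 --a--> S0
  read 'a': S0 --a--> S1
  read 'c': S1 --c--> S2
  read 'c': S2 --c--> S3

Answer: S0, S1, S0, S1, S2, S3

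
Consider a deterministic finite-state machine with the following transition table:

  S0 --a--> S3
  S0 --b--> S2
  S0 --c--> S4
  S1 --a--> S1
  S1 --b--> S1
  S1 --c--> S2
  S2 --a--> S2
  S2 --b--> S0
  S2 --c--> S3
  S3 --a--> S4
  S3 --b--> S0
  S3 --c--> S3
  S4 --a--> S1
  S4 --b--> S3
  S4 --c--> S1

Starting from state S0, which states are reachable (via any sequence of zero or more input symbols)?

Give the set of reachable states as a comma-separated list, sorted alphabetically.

BFS from S0:
  visit S0: S0--a-->S3 (new), S0--b-->S2 (new), S0--c-->S4 (new)
  visit S3: S3--a-->S4 (seen), S3--b-->S0 (seen), S3--c-->S3 (seen)
  visit S2: S2--a-->S2 (seen), S2--b-->S0 (seen), S2--c-->S3 (seen)
  visit S4: S4--a-->S1 (new), S4--b-->S3 (seen), S4--c-->S1 (seen)
  visit S1: S1--a-->S1 (seen), S1--b-->S1 (seen), S1--c-->S2 (seen)

Answer: S0, S1, S2, S3, S4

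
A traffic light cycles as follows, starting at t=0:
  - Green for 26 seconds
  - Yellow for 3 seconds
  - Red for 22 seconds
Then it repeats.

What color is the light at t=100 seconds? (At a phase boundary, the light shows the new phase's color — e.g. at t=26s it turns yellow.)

Cycle length = 26 + 3 + 22 = 51s
t = 100, phase_t = 100 mod 51 = 49
49 >= 29 → RED

Answer: red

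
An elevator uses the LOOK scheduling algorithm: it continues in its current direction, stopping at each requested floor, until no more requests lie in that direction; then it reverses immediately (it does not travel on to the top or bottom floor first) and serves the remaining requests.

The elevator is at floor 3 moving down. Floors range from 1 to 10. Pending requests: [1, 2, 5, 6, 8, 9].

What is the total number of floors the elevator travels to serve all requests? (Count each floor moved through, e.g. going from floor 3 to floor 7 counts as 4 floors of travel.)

Answer: 10

Derivation:
Start at floor 3 moving down, LOOK stop order: [2, 1, 5, 6, 8, 9]
  3 → 2: |2-3| = 1, total = 1
  2 → 1: |1-2| = 1, total = 2
  1 → 5: |5-1| = 4, total = 6
  5 → 6: |6-5| = 1, total = 7
  6 → 8: |8-6| = 2, total = 9
  8 → 9: |9-8| = 1, total = 10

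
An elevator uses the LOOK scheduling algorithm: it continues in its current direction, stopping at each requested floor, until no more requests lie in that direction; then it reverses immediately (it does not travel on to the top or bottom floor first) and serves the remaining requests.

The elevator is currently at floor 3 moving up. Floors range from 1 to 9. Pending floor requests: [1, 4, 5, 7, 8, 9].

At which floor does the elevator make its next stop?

Current floor: 3, direction: up
Requests above: [4, 5, 7, 8, 9]
Requests below: [1]
Moving up and requests lie above → nearest above is min([4, 5, 7, 8, 9]) = 4

Answer: 4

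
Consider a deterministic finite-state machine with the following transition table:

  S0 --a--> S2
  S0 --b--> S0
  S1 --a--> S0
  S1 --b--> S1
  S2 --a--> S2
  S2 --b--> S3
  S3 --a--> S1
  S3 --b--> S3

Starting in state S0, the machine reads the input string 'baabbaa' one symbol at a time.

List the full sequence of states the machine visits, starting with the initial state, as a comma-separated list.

Answer: S0, S0, S2, S2, S3, S3, S1, S0

Derivation:
Start: S0
  read 'b': S0 --b--> S0
  read 'a': S0 --a--> S2
  read 'a': S2 --a--> S2
  read 'b': S2 --b--> S3
  read 'b': S3 --b--> S3
  read 'a': S3 --a--> S1
  read 'a': S1 --a--> S0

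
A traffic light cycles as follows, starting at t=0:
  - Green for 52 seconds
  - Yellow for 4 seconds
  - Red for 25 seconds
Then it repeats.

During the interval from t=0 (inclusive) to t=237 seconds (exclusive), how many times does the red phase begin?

Answer: 3

Derivation:
Cycle = 52+4+25 = 81s
red phase starts at t = k*81 + 56 for k=0,1,2,...
Need k*81+56 < 237 → k < 2.235
k ∈ {0, ..., 2} → 3 starts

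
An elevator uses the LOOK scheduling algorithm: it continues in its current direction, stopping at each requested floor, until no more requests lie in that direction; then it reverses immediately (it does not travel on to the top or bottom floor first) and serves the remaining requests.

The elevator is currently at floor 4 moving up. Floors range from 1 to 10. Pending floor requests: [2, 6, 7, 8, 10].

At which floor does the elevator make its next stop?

Current floor: 4, direction: up
Requests above: [6, 7, 8, 10]
Requests below: [2]
Moving up and requests lie above → nearest above is min([6, 7, 8, 10]) = 6

Answer: 6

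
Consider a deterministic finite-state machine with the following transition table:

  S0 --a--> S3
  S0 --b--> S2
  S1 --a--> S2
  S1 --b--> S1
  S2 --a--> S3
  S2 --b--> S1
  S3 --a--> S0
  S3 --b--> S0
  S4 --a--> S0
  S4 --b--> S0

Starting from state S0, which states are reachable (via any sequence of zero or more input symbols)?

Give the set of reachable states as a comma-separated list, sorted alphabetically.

BFS from S0:
  visit S0: S0--a-->S3 (new), S0--b-->S2 (new)
  visit S3: S3--a-->S0 (seen), S3--b-->S0 (seen)
  visit S2: S2--a-->S3 (seen), S2--b-->S1 (new)
  visit S1: S1--a-->S2 (seen), S1--b-->S1 (seen)

Answer: S0, S1, S2, S3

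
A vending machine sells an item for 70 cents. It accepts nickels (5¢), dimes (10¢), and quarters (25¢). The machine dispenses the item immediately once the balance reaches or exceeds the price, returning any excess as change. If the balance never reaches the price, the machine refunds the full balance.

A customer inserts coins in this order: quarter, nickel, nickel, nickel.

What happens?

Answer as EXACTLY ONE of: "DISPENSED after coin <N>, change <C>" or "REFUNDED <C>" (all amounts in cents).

Price: 70¢
Coin 1 (quarter, 25¢): balance = 25¢
Coin 2 (nickel, 5¢): balance = 30¢
Coin 3 (nickel, 5¢): balance = 35¢
Coin 4 (nickel, 5¢): balance = 40¢
All coins inserted, balance 40¢ < price 70¢ → REFUND 40¢

Answer: REFUNDED 40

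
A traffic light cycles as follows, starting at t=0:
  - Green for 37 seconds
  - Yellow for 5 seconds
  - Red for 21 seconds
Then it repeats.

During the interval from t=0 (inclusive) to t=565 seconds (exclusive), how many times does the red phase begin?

Answer: 9

Derivation:
Cycle = 37+5+21 = 63s
red phase starts at t = k*63 + 42 for k=0,1,2,...
Need k*63+42 < 565 → k < 8.302
k ∈ {0, ..., 8} → 9 starts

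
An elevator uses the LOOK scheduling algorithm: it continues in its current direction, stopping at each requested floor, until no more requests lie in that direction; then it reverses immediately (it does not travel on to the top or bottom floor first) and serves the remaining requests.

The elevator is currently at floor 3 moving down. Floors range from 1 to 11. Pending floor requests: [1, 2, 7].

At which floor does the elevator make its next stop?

Current floor: 3, direction: down
Requests above: [7]
Requests below: [1, 2]
Moving down and requests lie below → nearest below is max([1, 2]) = 2

Answer: 2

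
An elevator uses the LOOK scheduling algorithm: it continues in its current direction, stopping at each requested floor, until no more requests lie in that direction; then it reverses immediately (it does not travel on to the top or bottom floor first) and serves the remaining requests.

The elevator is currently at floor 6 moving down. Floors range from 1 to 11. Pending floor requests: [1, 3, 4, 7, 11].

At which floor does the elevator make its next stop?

Current floor: 6, direction: down
Requests above: [7, 11]
Requests below: [1, 3, 4]
Moving down and requests lie below → nearest below is max([1, 3, 4]) = 4

Answer: 4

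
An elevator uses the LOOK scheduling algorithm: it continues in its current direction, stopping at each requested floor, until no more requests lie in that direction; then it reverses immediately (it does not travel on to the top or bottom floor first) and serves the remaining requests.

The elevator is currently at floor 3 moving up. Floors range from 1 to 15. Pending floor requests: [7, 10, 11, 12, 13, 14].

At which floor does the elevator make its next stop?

Answer: 7

Derivation:
Current floor: 3, direction: up
Requests above: [7, 10, 11, 12, 13, 14]
Requests below: []
Moving up and requests lie above → nearest above is min([7, 10, 11, 12, 13, 14]) = 7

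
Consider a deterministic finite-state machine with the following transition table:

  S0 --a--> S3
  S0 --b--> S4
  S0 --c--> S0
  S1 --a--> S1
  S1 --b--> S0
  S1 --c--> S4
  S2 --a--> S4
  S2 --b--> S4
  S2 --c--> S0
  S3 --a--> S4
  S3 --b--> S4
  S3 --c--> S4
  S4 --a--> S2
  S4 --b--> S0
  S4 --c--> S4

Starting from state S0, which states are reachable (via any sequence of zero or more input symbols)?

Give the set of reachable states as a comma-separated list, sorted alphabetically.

BFS from S0:
  visit S0: S0--a-->S3 (new), S0--b-->S4 (new), S0--c-->S0 (seen)
  visit S3: S3--a-->S4 (seen), S3--b-->S4 (seen), S3--c-->S4 (seen)
  visit S4: S4--a-->S2 (new), S4--b-->S0 (seen), S4--c-->S4 (seen)
  visit S2: S2--a-->S4 (seen), S2--b-->S4 (seen), S2--c-->S0 (seen)

Answer: S0, S2, S3, S4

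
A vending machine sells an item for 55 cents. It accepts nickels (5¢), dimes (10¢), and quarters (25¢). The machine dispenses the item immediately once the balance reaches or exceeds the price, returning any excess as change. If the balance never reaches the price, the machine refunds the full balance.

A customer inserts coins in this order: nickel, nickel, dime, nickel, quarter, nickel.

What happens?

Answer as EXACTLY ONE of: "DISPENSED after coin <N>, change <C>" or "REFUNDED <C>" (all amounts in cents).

Answer: DISPENSED after coin 6, change 0

Derivation:
Price: 55¢
Coin 1 (nickel, 5¢): balance = 5¢
Coin 2 (nickel, 5¢): balance = 10¢
Coin 3 (dime, 10¢): balance = 20¢
Coin 4 (nickel, 5¢): balance = 25¢
Coin 5 (quarter, 25¢): balance = 50¢
Coin 6 (nickel, 5¢): balance = 55¢
  → balance >= price → DISPENSE, change = 55 - 55 = 0¢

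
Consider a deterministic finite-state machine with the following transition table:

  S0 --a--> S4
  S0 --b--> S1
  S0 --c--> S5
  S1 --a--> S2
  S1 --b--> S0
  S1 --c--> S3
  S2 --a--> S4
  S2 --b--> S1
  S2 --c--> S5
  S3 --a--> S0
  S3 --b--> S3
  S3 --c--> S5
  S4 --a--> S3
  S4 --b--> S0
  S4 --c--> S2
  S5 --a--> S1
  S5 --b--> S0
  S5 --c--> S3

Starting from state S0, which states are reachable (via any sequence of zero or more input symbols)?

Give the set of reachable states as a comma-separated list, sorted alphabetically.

BFS from S0:
  visit S0: S0--a-->S4 (new), S0--b-->S1 (new), S0--c-->S5 (new)
  visit S4: S4--a-->S3 (new), S4--b-->S0 (seen), S4--c-->S2 (new)
  visit S1: S1--a-->S2 (seen), S1--b-->S0 (seen), S1--c-->S3 (seen)
  visit S5: S5--a-->S1 (seen), S5--b-->S0 (seen), S5--c-->S3 (seen)
  visit S3: S3--a-->S0 (seen), S3--b-->S3 (seen), S3--c-->S5 (seen)
  visit S2: S2--a-->S4 (seen), S2--b-->S1 (seen), S2--c-->S5 (seen)

Answer: S0, S1, S2, S3, S4, S5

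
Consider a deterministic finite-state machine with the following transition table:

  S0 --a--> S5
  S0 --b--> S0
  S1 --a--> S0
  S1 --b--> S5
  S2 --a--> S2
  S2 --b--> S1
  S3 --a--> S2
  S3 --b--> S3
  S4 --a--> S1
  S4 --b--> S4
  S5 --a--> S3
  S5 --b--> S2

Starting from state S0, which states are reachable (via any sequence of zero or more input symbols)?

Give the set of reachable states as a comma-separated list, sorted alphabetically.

Answer: S0, S1, S2, S3, S5

Derivation:
BFS from S0:
  visit S0: S0--a-->S5 (new), S0--b-->S0 (seen)
  visit S5: S5--a-->S3 (new), S5--b-->S2 (new)
  visit S3: S3--a-->S2 (seen), S3--b-->S3 (seen)
  visit S2: S2--a-->S2 (seen), S2--b-->S1 (new)
  visit S1: S1--a-->S0 (seen), S1--b-->S5 (seen)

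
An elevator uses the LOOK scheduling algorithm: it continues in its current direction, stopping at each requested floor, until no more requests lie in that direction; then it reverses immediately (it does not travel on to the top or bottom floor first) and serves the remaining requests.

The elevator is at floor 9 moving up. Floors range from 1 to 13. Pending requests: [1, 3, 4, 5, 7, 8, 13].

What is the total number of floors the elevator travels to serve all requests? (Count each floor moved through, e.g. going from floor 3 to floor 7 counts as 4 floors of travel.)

Answer: 16

Derivation:
Start at floor 9 moving up, LOOK stop order: [13, 8, 7, 5, 4, 3, 1]
  9 → 13: |13-9| = 4, total = 4
  13 → 8: |8-13| = 5, total = 9
  8 → 7: |7-8| = 1, total = 10
  7 → 5: |5-7| = 2, total = 12
  5 → 4: |4-5| = 1, total = 13
  4 → 3: |3-4| = 1, total = 14
  3 → 1: |1-3| = 2, total = 16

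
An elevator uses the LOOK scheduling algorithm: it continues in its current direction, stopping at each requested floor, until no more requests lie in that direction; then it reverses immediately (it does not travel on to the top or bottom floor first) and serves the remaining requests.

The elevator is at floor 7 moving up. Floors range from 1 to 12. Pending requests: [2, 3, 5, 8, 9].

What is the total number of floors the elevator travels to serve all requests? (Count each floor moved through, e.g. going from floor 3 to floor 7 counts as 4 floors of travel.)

Answer: 9

Derivation:
Start at floor 7 moving up, LOOK stop order: [8, 9, 5, 3, 2]
  7 → 8: |8-7| = 1, total = 1
  8 → 9: |9-8| = 1, total = 2
  9 → 5: |5-9| = 4, total = 6
  5 → 3: |3-5| = 2, total = 8
  3 → 2: |2-3| = 1, total = 9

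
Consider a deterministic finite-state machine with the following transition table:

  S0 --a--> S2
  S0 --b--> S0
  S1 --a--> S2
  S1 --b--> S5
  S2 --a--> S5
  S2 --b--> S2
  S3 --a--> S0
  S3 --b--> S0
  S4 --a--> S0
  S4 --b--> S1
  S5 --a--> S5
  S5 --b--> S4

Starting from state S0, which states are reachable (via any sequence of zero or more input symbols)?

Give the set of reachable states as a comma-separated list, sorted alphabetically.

BFS from S0:
  visit S0: S0--a-->S2 (new), S0--b-->S0 (seen)
  visit S2: S2--a-->S5 (new), S2--b-->S2 (seen)
  visit S5: S5--a-->S5 (seen), S5--b-->S4 (new)
  visit S4: S4--a-->S0 (seen), S4--b-->S1 (new)
  visit S1: S1--a-->S2 (seen), S1--b-->S5 (seen)

Answer: S0, S1, S2, S4, S5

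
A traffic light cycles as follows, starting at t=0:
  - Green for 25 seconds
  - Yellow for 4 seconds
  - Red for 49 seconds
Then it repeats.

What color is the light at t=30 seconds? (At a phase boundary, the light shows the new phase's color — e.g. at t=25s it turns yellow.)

Cycle length = 25 + 4 + 49 = 78s
t = 30, phase_t = 30 mod 78 = 30
30 >= 29 → RED

Answer: red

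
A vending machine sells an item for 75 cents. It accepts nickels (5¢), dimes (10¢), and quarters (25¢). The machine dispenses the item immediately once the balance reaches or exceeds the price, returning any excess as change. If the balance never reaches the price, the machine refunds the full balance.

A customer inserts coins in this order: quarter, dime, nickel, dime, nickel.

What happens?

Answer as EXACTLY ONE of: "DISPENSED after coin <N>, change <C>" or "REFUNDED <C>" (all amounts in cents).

Price: 75¢
Coin 1 (quarter, 25¢): balance = 25¢
Coin 2 (dime, 10¢): balance = 35¢
Coin 3 (nickel, 5¢): balance = 40¢
Coin 4 (dime, 10¢): balance = 50¢
Coin 5 (nickel, 5¢): balance = 55¢
All coins inserted, balance 55¢ < price 75¢ → REFUND 55¢

Answer: REFUNDED 55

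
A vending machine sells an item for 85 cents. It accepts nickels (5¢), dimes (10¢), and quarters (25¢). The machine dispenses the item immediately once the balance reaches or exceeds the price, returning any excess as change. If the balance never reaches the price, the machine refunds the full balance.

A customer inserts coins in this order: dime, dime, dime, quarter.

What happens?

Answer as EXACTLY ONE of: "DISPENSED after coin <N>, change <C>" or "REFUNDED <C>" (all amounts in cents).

Answer: REFUNDED 55

Derivation:
Price: 85¢
Coin 1 (dime, 10¢): balance = 10¢
Coin 2 (dime, 10¢): balance = 20¢
Coin 3 (dime, 10¢): balance = 30¢
Coin 4 (quarter, 25¢): balance = 55¢
All coins inserted, balance 55¢ < price 85¢ → REFUND 55¢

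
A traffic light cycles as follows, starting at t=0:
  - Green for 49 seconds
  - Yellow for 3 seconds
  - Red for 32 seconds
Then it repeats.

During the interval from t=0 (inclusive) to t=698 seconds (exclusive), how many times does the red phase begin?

Cycle = 49+3+32 = 84s
red phase starts at t = k*84 + 52 for k=0,1,2,...
Need k*84+52 < 698 → k < 7.690
k ∈ {0, ..., 7} → 8 starts

Answer: 8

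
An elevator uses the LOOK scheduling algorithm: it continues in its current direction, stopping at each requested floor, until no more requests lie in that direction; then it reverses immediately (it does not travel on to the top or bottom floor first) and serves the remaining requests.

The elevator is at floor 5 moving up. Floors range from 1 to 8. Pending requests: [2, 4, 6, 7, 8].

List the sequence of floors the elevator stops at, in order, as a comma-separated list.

Current: 5, moving UP
Serve above first (ascending): [6, 7, 8]
Then reverse, serve below (descending): [4, 2]

Answer: 6, 7, 8, 4, 2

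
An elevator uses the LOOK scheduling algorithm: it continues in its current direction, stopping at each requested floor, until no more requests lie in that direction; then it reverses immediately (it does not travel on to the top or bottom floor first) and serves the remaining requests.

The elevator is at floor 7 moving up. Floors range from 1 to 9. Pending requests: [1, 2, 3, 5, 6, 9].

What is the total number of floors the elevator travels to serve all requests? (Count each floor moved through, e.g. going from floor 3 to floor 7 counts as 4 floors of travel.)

Start at floor 7 moving up, LOOK stop order: [9, 6, 5, 3, 2, 1]
  7 → 9: |9-7| = 2, total = 2
  9 → 6: |6-9| = 3, total = 5
  6 → 5: |5-6| = 1, total = 6
  5 → 3: |3-5| = 2, total = 8
  3 → 2: |2-3| = 1, total = 9
  2 → 1: |1-2| = 1, total = 10

Answer: 10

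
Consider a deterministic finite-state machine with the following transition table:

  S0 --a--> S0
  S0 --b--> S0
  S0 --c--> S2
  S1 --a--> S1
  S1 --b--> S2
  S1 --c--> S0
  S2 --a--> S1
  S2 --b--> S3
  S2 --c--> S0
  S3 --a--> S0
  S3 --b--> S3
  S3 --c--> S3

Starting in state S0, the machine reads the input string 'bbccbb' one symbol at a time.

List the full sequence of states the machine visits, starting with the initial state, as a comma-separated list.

Answer: S0, S0, S0, S2, S0, S0, S0

Derivation:
Start: S0
  read 'b': S0 --b--> S0
  read 'b': S0 --b--> S0
  read 'c': S0 --c--> S2
  read 'c': S2 --c--> S0
  read 'b': S0 --b--> S0
  read 'b': S0 --b--> S0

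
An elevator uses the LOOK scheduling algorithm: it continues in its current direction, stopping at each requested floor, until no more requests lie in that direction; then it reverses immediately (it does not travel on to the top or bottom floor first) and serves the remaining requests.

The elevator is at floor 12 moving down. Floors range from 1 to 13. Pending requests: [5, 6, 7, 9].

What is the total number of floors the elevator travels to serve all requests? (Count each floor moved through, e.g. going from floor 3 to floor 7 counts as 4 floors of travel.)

Answer: 7

Derivation:
Start at floor 12 moving down, LOOK stop order: [9, 7, 6, 5]
  12 → 9: |9-12| = 3, total = 3
  9 → 7: |7-9| = 2, total = 5
  7 → 6: |6-7| = 1, total = 6
  6 → 5: |5-6| = 1, total = 7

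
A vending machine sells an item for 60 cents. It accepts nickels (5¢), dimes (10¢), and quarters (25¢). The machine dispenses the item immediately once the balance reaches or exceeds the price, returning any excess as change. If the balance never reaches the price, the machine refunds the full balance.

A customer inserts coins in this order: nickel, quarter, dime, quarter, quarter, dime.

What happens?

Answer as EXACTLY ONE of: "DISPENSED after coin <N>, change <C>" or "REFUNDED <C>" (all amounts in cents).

Price: 60¢
Coin 1 (nickel, 5¢): balance = 5¢
Coin 2 (quarter, 25¢): balance = 30¢
Coin 3 (dime, 10¢): balance = 40¢
Coin 4 (quarter, 25¢): balance = 65¢
  → balance >= price → DISPENSE, change = 65 - 60 = 5¢

Answer: DISPENSED after coin 4, change 5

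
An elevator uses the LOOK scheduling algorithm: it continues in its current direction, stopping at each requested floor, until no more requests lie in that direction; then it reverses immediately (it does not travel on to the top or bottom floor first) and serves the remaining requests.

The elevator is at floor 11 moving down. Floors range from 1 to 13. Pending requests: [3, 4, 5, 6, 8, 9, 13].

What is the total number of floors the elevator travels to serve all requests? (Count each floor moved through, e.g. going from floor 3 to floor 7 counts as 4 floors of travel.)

Answer: 18

Derivation:
Start at floor 11 moving down, LOOK stop order: [9, 8, 6, 5, 4, 3, 13]
  11 → 9: |9-11| = 2, total = 2
  9 → 8: |8-9| = 1, total = 3
  8 → 6: |6-8| = 2, total = 5
  6 → 5: |5-6| = 1, total = 6
  5 → 4: |4-5| = 1, total = 7
  4 → 3: |3-4| = 1, total = 8
  3 → 13: |13-3| = 10, total = 18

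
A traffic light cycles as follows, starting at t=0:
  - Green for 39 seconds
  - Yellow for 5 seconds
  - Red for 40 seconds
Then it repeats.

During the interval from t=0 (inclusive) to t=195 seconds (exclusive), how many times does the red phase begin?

Answer: 2

Derivation:
Cycle = 39+5+40 = 84s
red phase starts at t = k*84 + 44 for k=0,1,2,...
Need k*84+44 < 195 → k < 1.798
k ∈ {0, ..., 1} → 2 starts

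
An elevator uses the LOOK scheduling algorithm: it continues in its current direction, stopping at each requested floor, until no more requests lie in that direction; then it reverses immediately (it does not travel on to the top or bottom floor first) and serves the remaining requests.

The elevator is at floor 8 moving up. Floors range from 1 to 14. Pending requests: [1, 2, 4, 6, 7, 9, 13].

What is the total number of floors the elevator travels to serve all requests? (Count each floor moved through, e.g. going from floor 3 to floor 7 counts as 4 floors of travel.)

Start at floor 8 moving up, LOOK stop order: [9, 13, 7, 6, 4, 2, 1]
  8 → 9: |9-8| = 1, total = 1
  9 → 13: |13-9| = 4, total = 5
  13 → 7: |7-13| = 6, total = 11
  7 → 6: |6-7| = 1, total = 12
  6 → 4: |4-6| = 2, total = 14
  4 → 2: |2-4| = 2, total = 16
  2 → 1: |1-2| = 1, total = 17

Answer: 17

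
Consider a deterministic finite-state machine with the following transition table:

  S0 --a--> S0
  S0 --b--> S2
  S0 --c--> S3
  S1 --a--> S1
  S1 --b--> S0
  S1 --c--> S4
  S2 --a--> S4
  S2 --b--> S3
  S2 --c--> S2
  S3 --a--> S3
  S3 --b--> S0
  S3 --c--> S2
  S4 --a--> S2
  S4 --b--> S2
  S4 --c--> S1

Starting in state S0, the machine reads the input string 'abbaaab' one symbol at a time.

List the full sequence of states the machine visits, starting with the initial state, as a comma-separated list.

Start: S0
  read 'a': S0 --a--> S0
  read 'b': S0 --b--> S2
  read 'b': S2 --b--> S3
  read 'a': S3 --a--> S3
  read 'a': S3 --a--> S3
  read 'a': S3 --a--> S3
  read 'b': S3 --b--> S0

Answer: S0, S0, S2, S3, S3, S3, S3, S0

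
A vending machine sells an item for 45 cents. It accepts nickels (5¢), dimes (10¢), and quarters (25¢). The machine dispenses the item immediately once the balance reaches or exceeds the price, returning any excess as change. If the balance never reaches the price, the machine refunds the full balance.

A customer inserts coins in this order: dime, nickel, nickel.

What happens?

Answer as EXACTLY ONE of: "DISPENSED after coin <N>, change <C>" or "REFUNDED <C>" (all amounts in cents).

Answer: REFUNDED 20

Derivation:
Price: 45¢
Coin 1 (dime, 10¢): balance = 10¢
Coin 2 (nickel, 5¢): balance = 15¢
Coin 3 (nickel, 5¢): balance = 20¢
All coins inserted, balance 20¢ < price 45¢ → REFUND 20¢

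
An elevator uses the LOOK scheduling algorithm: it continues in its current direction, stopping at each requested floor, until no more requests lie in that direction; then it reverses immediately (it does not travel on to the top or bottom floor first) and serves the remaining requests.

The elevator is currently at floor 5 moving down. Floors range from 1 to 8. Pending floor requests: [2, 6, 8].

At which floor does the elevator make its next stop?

Answer: 2

Derivation:
Current floor: 5, direction: down
Requests above: [6, 8]
Requests below: [2]
Moving down and requests lie below → nearest below is max([2]) = 2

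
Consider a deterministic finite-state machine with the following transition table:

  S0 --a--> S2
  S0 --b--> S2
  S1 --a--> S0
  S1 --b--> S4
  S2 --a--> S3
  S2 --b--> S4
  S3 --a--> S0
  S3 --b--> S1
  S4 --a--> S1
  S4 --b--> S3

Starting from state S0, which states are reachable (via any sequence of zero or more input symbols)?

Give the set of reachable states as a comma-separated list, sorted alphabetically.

BFS from S0:
  visit S0: S0--a-->S2 (new), S0--b-->S2 (seen)
  visit S2: S2--a-->S3 (new), S2--b-->S4 (new)
  visit S3: S3--a-->S0 (seen), S3--b-->S1 (new)
  visit S4: S4--a-->S1 (seen), S4--b-->S3 (seen)
  visit S1: S1--a-->S0 (seen), S1--b-->S4 (seen)

Answer: S0, S1, S2, S3, S4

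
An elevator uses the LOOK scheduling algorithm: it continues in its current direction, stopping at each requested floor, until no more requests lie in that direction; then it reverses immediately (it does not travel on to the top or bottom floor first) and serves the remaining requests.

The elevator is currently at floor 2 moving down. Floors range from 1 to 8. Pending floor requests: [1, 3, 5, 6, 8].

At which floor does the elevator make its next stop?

Current floor: 2, direction: down
Requests above: [3, 5, 6, 8]
Requests below: [1]
Moving down and requests lie below → nearest below is max([1]) = 1

Answer: 1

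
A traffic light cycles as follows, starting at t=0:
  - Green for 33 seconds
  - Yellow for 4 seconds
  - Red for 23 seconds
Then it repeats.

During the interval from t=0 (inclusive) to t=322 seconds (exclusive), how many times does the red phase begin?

Cycle = 33+4+23 = 60s
red phase starts at t = k*60 + 37 for k=0,1,2,...
Need k*60+37 < 322 → k < 4.750
k ∈ {0, ..., 4} → 5 starts

Answer: 5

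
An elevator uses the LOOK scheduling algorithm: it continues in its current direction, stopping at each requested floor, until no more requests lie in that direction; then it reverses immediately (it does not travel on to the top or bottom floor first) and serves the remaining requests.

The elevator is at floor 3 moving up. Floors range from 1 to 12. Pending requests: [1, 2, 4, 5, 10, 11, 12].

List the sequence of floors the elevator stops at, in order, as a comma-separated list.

Current: 3, moving UP
Serve above first (ascending): [4, 5, 10, 11, 12]
Then reverse, serve below (descending): [2, 1]

Answer: 4, 5, 10, 11, 12, 2, 1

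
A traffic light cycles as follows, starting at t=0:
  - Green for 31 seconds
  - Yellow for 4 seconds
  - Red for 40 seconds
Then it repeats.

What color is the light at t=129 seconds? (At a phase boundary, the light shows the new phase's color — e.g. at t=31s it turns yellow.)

Answer: red

Derivation:
Cycle length = 31 + 4 + 40 = 75s
t = 129, phase_t = 129 mod 75 = 54
54 >= 35 → RED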